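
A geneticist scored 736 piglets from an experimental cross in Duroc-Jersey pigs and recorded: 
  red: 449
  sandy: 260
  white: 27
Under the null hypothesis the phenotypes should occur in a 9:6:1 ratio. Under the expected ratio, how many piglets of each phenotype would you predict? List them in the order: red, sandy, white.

414, 276, 46

Under the 9:6:1 hypothesis (Σ ratio = 16, N = 736):
  red: 736 × 9/16 = 414
  sandy: 736 × 6/16 = 276
  white: 736 × 1/16 = 46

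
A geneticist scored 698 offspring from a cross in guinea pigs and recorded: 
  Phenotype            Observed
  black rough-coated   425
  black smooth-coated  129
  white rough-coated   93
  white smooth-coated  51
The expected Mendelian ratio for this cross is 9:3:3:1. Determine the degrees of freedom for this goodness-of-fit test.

3

A goodness-of-fit test with 4 phenotype classes has df = 4 − 1 = 3.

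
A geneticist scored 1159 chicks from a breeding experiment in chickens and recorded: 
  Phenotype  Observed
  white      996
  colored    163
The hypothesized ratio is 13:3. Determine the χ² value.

Expected counts for N = 1159 under a 13:3 ratio (total parts = 16):
  white: 1159 × 13/16 = 941.6875
  colored: 1159 × 3/16 = 217.3125
χ² = Σ (O − E)² / E
  white: (996 − 941.6875)² / 941.6875 = 3.1325
  colored: (163 − 217.3125)² / 217.3125 = 13.5742
χ² = 3.1325 + 13.5742 = 16.7067 ≈ 16.707

16.707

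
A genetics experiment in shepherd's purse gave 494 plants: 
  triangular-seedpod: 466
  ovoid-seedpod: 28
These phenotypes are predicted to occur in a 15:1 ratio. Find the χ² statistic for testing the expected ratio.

Expected counts for N = 494 under a 15:1 ratio (total parts = 16):
  triangular-seedpod: 494 × 15/16 = 463.125
  ovoid-seedpod: 494 × 1/16 = 30.875
χ² = Σ (O − E)² / E
  triangular-seedpod: (466 − 463.125)² / 463.125 = 0.0178
  ovoid-seedpod: (28 − 30.875)² / 30.875 = 0.2677
χ² = 0.0178 + 0.2677 = 0.2855 ≈ 0.286

0.286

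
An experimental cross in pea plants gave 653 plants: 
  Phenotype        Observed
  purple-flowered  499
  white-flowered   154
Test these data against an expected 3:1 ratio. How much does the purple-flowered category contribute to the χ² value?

Expected counts for N = 653 under a 3:1 ratio (total parts = 4):
  purple-flowered: 653 × 3/4 = 489.75
  white-flowered: 653 × 1/4 = 163.25
Contribution of purple-flowered: (499 − 489.75)² / 489.75 = 0.1747

0.175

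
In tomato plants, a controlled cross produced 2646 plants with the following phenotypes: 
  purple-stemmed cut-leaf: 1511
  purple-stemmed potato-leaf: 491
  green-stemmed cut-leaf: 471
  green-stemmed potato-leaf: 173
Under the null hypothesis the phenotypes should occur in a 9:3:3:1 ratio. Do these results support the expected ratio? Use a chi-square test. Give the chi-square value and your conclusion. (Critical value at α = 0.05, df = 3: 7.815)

2.021; consistent

Under the 9:3:3:1 hypothesis (Σ ratio = 16, N = 2646):
  purple-stemmed cut-leaf: 2646 × 9/16 = 1488.375
  purple-stemmed potato-leaf: 2646 × 3/16 = 496.125
  green-stemmed cut-leaf: 2646 × 3/16 = 496.125
  green-stemmed potato-leaf: 2646 × 1/16 = 165.375
χ² = Σ (O − E)² / E
  purple-stemmed cut-leaf: (1511 − 1488.375)² / 1488.375 = 0.3439
  purple-stemmed potato-leaf: (491 − 496.125)² / 496.125 = 0.0529
  green-stemmed cut-leaf: (471 − 496.125)² / 496.125 = 1.2724
  green-stemmed potato-leaf: (173 − 165.375)² / 165.375 = 0.3516
χ² = 0.3439 + 0.0529 + 1.2724 + 0.3516 = 2.0208 ≈ 2.021
Degrees of freedom = 4 − 1 = 3; critical value at α = 0.05 is 7.815.
Since 2.021 < 7.815, we fail to reject the null hypothesis — the data are consistent with the 9:3:3:1 ratio.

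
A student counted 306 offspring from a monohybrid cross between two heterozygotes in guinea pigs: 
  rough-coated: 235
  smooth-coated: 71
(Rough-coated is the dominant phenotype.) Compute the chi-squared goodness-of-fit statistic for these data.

For a monohybrid cross between heterozygotes with complete dominance, the expected phenotypic ratio is 3:1.
The 3:1 ratio has 4 parts, so with N = 306 the expected counts are:
  rough-coated: 306 × 3/4 = 229.5
  smooth-coated: 306 × 1/4 = 76.5
χ² = Σ (O − E)² / E
  rough-coated: (235 − 229.5)² / 229.5 = 0.1318
  smooth-coated: (71 − 76.5)² / 76.5 = 0.3954
χ² = 0.1318 + 0.3954 = 0.5272 ≈ 0.527

0.527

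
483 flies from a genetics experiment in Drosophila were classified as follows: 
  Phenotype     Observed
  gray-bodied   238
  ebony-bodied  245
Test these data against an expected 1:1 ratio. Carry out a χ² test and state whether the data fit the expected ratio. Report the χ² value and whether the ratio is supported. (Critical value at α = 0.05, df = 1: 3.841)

Expected counts for N = 483 under a 1:1 ratio (total parts = 2):
  gray-bodied: 483 × 1/2 = 241.5
  ebony-bodied: 483 × 1/2 = 241.5
χ² = Σ (O − E)² / E
  gray-bodied: (238 − 241.5)² / 241.5 = 0.0507
  ebony-bodied: (245 − 241.5)² / 241.5 = 0.0507
χ² = 0.0507 + 0.0507 = 0.1014 ≈ 0.101
Degrees of freedom = 2 − 1 = 1; critical value at α = 0.05 is 3.841.
Since 0.101 < 3.841, we fail to reject the null hypothesis — the data are consistent with the 1:1 ratio.

0.101; consistent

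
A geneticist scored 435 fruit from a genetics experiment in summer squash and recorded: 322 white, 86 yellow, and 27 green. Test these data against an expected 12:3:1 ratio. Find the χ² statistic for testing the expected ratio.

The 12:3:1 ratio has 16 parts, so with N = 435 the expected counts are:
  white: 435 × 12/16 = 326.25
  yellow: 435 × 3/16 = 81.5625
  green: 435 × 1/16 = 27.1875
χ² = Σ (O − E)² / E
  white: (322 − 326.25)² / 326.25 = 0.0554
  yellow: (86 − 81.5625)² / 81.5625 = 0.2414
  green: (27 − 27.1875)² / 27.1875 = 0.0013
χ² = 0.0554 + 0.2414 + 0.0013 = 0.2981 ≈ 0.298

0.298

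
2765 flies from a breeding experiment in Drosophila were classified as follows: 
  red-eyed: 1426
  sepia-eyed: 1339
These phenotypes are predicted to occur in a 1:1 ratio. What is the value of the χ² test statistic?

2.737

Expected counts for N = 2765 under a 1:1 ratio (total parts = 2):
  red-eyed: 2765 × 1/2 = 1382.5
  sepia-eyed: 2765 × 1/2 = 1382.5
χ² = Σ (O − E)² / E
  red-eyed: (1426 − 1382.5)² / 1382.5 = 1.3687
  sepia-eyed: (1339 − 1382.5)² / 1382.5 = 1.3687
χ² = 1.3687 + 1.3687 = 2.7374 ≈ 2.737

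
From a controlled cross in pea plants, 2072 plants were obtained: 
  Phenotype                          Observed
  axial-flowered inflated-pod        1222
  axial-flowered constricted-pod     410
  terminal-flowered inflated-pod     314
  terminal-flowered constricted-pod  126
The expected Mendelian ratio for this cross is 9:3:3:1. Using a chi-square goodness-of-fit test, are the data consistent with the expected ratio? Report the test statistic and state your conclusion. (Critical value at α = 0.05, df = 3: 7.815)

Expected counts for N = 2072 under a 9:3:3:1 ratio (total parts = 16):
  axial-flowered inflated-pod: 2072 × 9/16 = 1165.5
  axial-flowered constricted-pod: 2072 × 3/16 = 388.5
  terminal-flowered inflated-pod: 2072 × 3/16 = 388.5
  terminal-flowered constricted-pod: 2072 × 1/16 = 129.5
χ² = Σ (O − E)² / E
  axial-flowered inflated-pod: (1222 − 1165.5)² / 1165.5 = 2.7390
  axial-flowered constricted-pod: (410 − 388.5)² / 388.5 = 1.1898
  terminal-flowered inflated-pod: (314 − 388.5)² / 388.5 = 14.2864
  terminal-flowered constricted-pod: (126 − 129.5)² / 129.5 = 0.0946
χ² = 2.7390 + 1.1898 + 14.2864 + 0.0946 = 18.3098 ≈ 18.310
Degrees of freedom = 4 − 1 = 3; critical value at α = 0.05 is 7.815.
Since 18.310 > 7.815, we reject the null hypothesis — the data do not fit the 9:3:3:1 ratio.

18.310; not consistent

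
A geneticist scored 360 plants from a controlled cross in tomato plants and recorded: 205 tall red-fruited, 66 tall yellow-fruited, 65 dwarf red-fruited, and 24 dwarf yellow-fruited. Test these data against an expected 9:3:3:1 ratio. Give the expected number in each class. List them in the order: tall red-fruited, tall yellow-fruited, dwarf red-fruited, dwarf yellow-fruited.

Expected counts for N = 360 under a 9:3:3:1 ratio (total parts = 16):
  tall red-fruited: 360 × 9/16 = 202.5
  tall yellow-fruited: 360 × 3/16 = 67.5
  dwarf red-fruited: 360 × 3/16 = 67.5
  dwarf yellow-fruited: 360 × 1/16 = 22.5

202.5, 67.5, 67.5, 22.5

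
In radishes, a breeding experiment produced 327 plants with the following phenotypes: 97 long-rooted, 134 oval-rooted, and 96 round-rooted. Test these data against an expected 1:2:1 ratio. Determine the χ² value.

10.651

Total ratio parts = 4. Expected numbers out of 327:
  long-rooted: 327 × 1/4 = 81.75
  oval-rooted: 327 × 2/4 = 163.5
  round-rooted: 327 × 1/4 = 81.75
χ² = Σ (O − E)² / E
  long-rooted: (97 − 81.75)² / 81.75 = 2.8448
  oval-rooted: (134 − 163.5)² / 163.5 = 5.3226
  round-rooted: (96 − 81.75)² / 81.75 = 2.4839
χ² = 2.8448 + 5.3226 + 2.4839 = 10.6513 ≈ 10.651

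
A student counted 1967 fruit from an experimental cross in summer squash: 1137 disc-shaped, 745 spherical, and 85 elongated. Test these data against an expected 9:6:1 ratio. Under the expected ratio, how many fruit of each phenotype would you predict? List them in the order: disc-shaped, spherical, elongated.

Under the 9:6:1 hypothesis (Σ ratio = 16, N = 1967):
  disc-shaped: 1967 × 9/16 = 1106.4375
  spherical: 1967 × 6/16 = 737.625
  elongated: 1967 × 1/16 = 122.9375

1106.4375, 737.625, 122.9375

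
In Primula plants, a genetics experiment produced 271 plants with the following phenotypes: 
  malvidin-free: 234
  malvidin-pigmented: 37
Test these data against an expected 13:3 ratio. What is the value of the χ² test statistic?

Expected counts for N = 271 under a 13:3 ratio (total parts = 16):
  malvidin-free: 271 × 13/16 = 220.1875
  malvidin-pigmented: 271 × 3/16 = 50.8125
χ² = Σ (O − E)² / E
  malvidin-free: (234 − 220.1875)² / 220.1875 = 0.8665
  malvidin-pigmented: (37 − 50.8125)² / 50.8125 = 3.7547
χ² = 0.8665 + 3.7547 = 4.6212 ≈ 4.621

4.621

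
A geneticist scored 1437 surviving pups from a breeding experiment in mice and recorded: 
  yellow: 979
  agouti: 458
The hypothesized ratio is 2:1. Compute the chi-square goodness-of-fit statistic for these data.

Total ratio parts = 3. Expected numbers out of 1437:
  yellow: 1437 × 2/3 = 958
  agouti: 1437 × 1/3 = 479
χ² = Σ (O − E)² / E
  yellow: (979 − 958)² / 958 = 0.4603
  agouti: (458 − 479)² / 479 = 0.9207
χ² = 0.4603 + 0.9207 = 1.381

1.381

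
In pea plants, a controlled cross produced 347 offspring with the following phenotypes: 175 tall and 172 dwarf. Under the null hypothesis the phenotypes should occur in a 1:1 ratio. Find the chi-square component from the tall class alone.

Expected counts for N = 347 under a 1:1 ratio (total parts = 2):
  tall: 347 × 1/2 = 173.5
  dwarf: 347 × 1/2 = 173.5
Contribution of tall: (175 − 173.5)² / 173.5 = 0.0130

0.013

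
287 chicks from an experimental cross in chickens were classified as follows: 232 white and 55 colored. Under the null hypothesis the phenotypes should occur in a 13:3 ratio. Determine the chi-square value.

Expected counts for N = 287 under a 13:3 ratio (total parts = 16):
  white: 287 × 13/16 = 233.1875
  colored: 287 × 3/16 = 53.8125
χ² = Σ (O − E)² / E
  white: (232 − 233.1875)² / 233.1875 = 0.0060
  colored: (55 − 53.8125)² / 53.8125 = 0.0262
χ² = 0.0060 + 0.0262 = 0.0322 ≈ 0.032

0.032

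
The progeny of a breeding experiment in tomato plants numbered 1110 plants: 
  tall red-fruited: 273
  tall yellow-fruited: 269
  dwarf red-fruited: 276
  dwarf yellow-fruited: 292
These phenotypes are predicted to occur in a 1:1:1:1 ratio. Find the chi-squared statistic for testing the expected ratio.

1.099

Under the 1:1:1:1 hypothesis (Σ ratio = 4, N = 1110):
  tall red-fruited: 1110 × 1/4 = 277.5
  tall yellow-fruited: 1110 × 1/4 = 277.5
  dwarf red-fruited: 1110 × 1/4 = 277.5
  dwarf yellow-fruited: 1110 × 1/4 = 277.5
χ² = Σ (O − E)² / E
  tall red-fruited: (273 − 277.5)² / 277.5 = 0.0730
  tall yellow-fruited: (269 − 277.5)² / 277.5 = 0.2604
  dwarf red-fruited: (276 − 277.5)² / 277.5 = 0.0081
  dwarf yellow-fruited: (292 − 277.5)² / 277.5 = 0.7577
χ² = 0.0730 + 0.2604 + 0.0081 + 0.7577 = 1.0992 ≈ 1.099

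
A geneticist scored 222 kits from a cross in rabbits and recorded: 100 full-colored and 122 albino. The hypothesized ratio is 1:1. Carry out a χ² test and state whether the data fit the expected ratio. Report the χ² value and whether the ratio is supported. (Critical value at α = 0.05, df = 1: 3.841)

Total ratio parts = 2. Expected numbers out of 222:
  full-colored: 222 × 1/2 = 111
  albino: 222 × 1/2 = 111
χ² = Σ (O − E)² / E
  full-colored: (100 − 111)² / 111 = 1.0901
  albino: (122 − 111)² / 111 = 1.0901
χ² = 1.0901 + 1.0901 = 2.1802 ≈ 2.180
Degrees of freedom = 2 − 1 = 1; critical value at α = 0.05 is 3.841.
Since 2.180 < 3.841, we fail to reject the null hypothesis — the data are consistent with the 1:1 ratio.

2.180; consistent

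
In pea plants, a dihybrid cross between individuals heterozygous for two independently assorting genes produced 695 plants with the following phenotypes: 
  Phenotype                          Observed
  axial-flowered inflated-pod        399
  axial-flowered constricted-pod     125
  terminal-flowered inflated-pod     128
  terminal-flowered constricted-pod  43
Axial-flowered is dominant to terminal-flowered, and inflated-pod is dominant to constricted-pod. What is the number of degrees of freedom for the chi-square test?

3

A dihybrid F₂ with independent assortment and complete dominance at both loci gives a 9:3:3:1 phenotypic ratio.
A goodness-of-fit test with 4 phenotype classes has df = 4 − 1 = 3.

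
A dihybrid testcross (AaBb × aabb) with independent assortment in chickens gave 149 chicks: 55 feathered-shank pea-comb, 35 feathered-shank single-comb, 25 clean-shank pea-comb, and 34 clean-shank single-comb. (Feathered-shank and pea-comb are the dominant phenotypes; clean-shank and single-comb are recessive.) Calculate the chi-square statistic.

12.906

A dihybrid testcross with independent assortment gives a 1:1:1:1 ratio.
Under the 1:1:1:1 hypothesis (Σ ratio = 4, N = 149):
  feathered-shank pea-comb: 149 × 1/4 = 37.25
  feathered-shank single-comb: 149 × 1/4 = 37.25
  clean-shank pea-comb: 149 × 1/4 = 37.25
  clean-shank single-comb: 149 × 1/4 = 37.25
χ² = Σ (O − E)² / E
  feathered-shank pea-comb: (55 − 37.25)² / 37.25 = 8.4581
  feathered-shank single-comb: (35 − 37.25)² / 37.25 = 0.1359
  clean-shank pea-comb: (25 − 37.25)² / 37.25 = 4.0285
  clean-shank single-comb: (34 − 37.25)² / 37.25 = 0.2836
χ² = 8.4581 + 0.1359 + 4.0285 + 0.2836 = 12.9061 ≈ 12.906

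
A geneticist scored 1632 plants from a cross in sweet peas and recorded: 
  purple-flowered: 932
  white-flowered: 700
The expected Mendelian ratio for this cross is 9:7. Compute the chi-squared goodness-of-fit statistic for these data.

0.488

Under the 9:7 hypothesis (Σ ratio = 16, N = 1632):
  purple-flowered: 1632 × 9/16 = 918
  white-flowered: 1632 × 7/16 = 714
χ² = Σ (O − E)² / E
  purple-flowered: (932 − 918)² / 918 = 0.2135
  white-flowered: (700 − 714)² / 714 = 0.2745
χ² = 0.2135 + 0.2745 = 0.488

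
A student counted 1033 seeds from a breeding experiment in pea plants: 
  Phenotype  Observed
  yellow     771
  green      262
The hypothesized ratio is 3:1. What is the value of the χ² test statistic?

0.073

Expected counts for N = 1033 under a 3:1 ratio (total parts = 4):
  yellow: 1033 × 3/4 = 774.75
  green: 1033 × 1/4 = 258.25
χ² = Σ (O − E)² / E
  yellow: (771 − 774.75)² / 774.75 = 0.0182
  green: (262 − 258.25)² / 258.25 = 0.0545
χ² = 0.0182 + 0.0545 = 0.0727 ≈ 0.073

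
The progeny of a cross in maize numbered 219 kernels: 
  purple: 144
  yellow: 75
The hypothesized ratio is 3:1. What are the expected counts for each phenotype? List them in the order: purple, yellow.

164.25, 54.75

Total ratio parts = 4. Expected numbers out of 219:
  purple: 219 × 3/4 = 164.25
  yellow: 219 × 1/4 = 54.75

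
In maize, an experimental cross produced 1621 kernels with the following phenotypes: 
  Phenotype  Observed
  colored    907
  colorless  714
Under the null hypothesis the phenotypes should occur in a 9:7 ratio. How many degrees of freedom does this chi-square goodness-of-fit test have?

1

A goodness-of-fit test with 2 phenotype classes has df = 2 − 1 = 1.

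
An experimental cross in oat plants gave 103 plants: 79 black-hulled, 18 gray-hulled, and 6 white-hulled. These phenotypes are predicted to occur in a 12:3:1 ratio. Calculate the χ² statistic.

0.159

Total ratio parts = 16. Expected numbers out of 103:
  black-hulled: 103 × 12/16 = 77.25
  gray-hulled: 103 × 3/16 = 19.3125
  white-hulled: 103 × 1/16 = 6.4375
χ² = Σ (O − E)² / E
  black-hulled: (79 − 77.25)² / 77.25 = 0.0396
  gray-hulled: (18 − 19.3125)² / 19.3125 = 0.0892
  white-hulled: (6 − 6.4375)² / 6.4375 = 0.0297
χ² = 0.0396 + 0.0892 + 0.0297 = 0.1585 ≈ 0.159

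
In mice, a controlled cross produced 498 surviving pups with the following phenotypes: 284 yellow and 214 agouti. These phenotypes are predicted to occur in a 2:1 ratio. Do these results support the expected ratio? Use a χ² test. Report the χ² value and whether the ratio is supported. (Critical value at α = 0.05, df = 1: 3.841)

20.819; not consistent

Total ratio parts = 3. Expected numbers out of 498:
  yellow: 498 × 2/3 = 332
  agouti: 498 × 1/3 = 166
χ² = Σ (O − E)² / E
  yellow: (284 − 332)² / 332 = 6.9398
  agouti: (214 − 166)² / 166 = 13.8795
χ² = 6.9398 + 13.8795 = 20.8193 ≈ 20.819
Degrees of freedom = 2 − 1 = 1; critical value at α = 0.05 is 3.841.
Since 20.819 > 3.841, we reject the null hypothesis — the data do not fit the 2:1 ratio.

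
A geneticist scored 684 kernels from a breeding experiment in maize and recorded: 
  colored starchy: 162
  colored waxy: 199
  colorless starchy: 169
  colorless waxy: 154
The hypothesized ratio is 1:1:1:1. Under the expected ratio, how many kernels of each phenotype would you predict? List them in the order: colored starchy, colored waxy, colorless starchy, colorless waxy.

Total ratio parts = 4. Expected numbers out of 684:
  colored starchy: 684 × 1/4 = 171
  colored waxy: 684 × 1/4 = 171
  colorless starchy: 684 × 1/4 = 171
  colorless waxy: 684 × 1/4 = 171

171, 171, 171, 171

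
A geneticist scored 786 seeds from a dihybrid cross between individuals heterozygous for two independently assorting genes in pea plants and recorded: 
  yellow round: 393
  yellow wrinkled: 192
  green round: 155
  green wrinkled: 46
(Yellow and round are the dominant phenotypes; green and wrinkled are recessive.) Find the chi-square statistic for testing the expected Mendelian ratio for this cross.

19.564

A dihybrid F₂ with independent assortment and complete dominance at both loci gives a 9:3:3:1 phenotypic ratio.
The 9:3:3:1 ratio has 16 parts, so with N = 786 the expected counts are:
  yellow round: 786 × 9/16 = 442.125
  yellow wrinkled: 786 × 3/16 = 147.375
  green round: 786 × 3/16 = 147.375
  green wrinkled: 786 × 1/16 = 49.125
χ² = Σ (O − E)² / E
  yellow round: (393 − 442.125)² / 442.125 = 5.4583
  yellow wrinkled: (192 − 147.375)² / 147.375 = 13.5124
  green round: (155 − 147.375)² / 147.375 = 0.3945
  green wrinkled: (46 − 49.125)² / 49.125 = 0.1988
χ² = 5.4583 + 13.5124 + 0.3945 + 0.1988 = 19.564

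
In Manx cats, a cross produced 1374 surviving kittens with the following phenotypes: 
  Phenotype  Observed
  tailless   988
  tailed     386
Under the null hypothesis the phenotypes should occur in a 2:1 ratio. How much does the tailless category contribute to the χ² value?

5.659

Expected counts for N = 1374 under a 2:1 ratio (total parts = 3):
  tailless: 1374 × 2/3 = 916
  tailed: 1374 × 1/3 = 458
Contribution of tailless: (988 − 916)² / 916 = 5.6594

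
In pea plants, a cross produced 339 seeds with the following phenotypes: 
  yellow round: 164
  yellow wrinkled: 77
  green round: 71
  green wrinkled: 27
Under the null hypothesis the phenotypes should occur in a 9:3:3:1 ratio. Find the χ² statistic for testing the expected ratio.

The 9:3:3:1 ratio has 16 parts, so with N = 339 the expected counts are:
  yellow round: 339 × 9/16 = 190.6875
  yellow wrinkled: 339 × 3/16 = 63.5625
  green round: 339 × 3/16 = 63.5625
  green wrinkled: 339 × 1/16 = 21.1875
χ² = Σ (O − E)² / E
  yellow round: (164 − 190.6875)² / 190.6875 = 3.7350
  yellow wrinkled: (77 − 63.5625)² / 63.5625 = 2.8408
  green round: (71 − 63.5625)² / 63.5625 = 0.8703
  green wrinkled: (27 − 21.1875)² / 21.1875 = 1.5946
χ² = 3.7350 + 2.8408 + 0.8703 + 1.5946 = 9.0407 ≈ 9.041

9.041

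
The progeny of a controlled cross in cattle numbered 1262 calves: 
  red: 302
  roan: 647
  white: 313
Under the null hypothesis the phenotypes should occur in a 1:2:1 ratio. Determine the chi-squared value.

Total ratio parts = 4. Expected numbers out of 1262:
  red: 1262 × 1/4 = 315.5
  roan: 1262 × 2/4 = 631
  white: 1262 × 1/4 = 315.5
χ² = Σ (O − E)² / E
  red: (302 − 315.5)² / 315.5 = 0.5777
  roan: (647 − 631)² / 631 = 0.4057
  white: (313 − 315.5)² / 315.5 = 0.0198
χ² = 0.5777 + 0.4057 + 0.0198 = 1.0032 ≈ 1.003

1.003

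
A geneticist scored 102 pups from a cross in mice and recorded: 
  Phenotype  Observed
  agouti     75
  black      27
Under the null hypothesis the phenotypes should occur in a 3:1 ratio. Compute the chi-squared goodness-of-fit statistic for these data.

0.118

Expected counts for N = 102 under a 3:1 ratio (total parts = 4):
  agouti: 102 × 3/4 = 76.5
  black: 102 × 1/4 = 25.5
χ² = Σ (O − E)² / E
  agouti: (75 − 76.5)² / 76.5 = 0.0294
  black: (27 − 25.5)² / 25.5 = 0.0882
χ² = 0.0294 + 0.0882 = 0.1176 ≈ 0.118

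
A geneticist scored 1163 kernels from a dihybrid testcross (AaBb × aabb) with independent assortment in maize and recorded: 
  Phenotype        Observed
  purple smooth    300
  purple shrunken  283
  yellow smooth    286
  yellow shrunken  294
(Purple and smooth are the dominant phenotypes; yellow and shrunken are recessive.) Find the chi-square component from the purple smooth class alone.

A dihybrid testcross with independent assortment gives a 1:1:1:1 ratio.
Expected counts for N = 1163 under a 1:1:1:1 ratio (total parts = 4):
  purple smooth: 1163 × 1/4 = 290.75
  purple shrunken: 1163 × 1/4 = 290.75
  yellow smooth: 1163 × 1/4 = 290.75
  yellow shrunken: 1163 × 1/4 = 290.75
Contribution of purple smooth: (300 − 290.75)² / 290.75 = 0.2943

0.294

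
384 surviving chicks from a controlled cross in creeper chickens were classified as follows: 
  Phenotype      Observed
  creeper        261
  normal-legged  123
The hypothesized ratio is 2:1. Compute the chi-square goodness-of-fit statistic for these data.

Under the 2:1 hypothesis (Σ ratio = 3, N = 384):
  creeper: 384 × 2/3 = 256
  normal-legged: 384 × 1/3 = 128
χ² = Σ (O − E)² / E
  creeper: (261 − 256)² / 256 = 0.0977
  normal-legged: (123 − 128)² / 128 = 0.1953
χ² = 0.0977 + 0.1953 = 0.293

0.293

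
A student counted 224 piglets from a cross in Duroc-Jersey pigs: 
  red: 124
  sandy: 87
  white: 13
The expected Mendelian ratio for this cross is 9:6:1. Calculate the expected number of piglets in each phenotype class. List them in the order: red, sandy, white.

Under the 9:6:1 hypothesis (Σ ratio = 16, N = 224):
  red: 224 × 9/16 = 126
  sandy: 224 × 6/16 = 84
  white: 224 × 1/16 = 14

126, 84, 14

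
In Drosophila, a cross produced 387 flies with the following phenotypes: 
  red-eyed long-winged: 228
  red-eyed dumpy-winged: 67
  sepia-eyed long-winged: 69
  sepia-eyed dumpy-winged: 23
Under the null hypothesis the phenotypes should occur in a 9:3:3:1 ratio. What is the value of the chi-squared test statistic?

The 9:3:3:1 ratio has 16 parts, so with N = 387 the expected counts are:
  red-eyed long-winged: 387 × 9/16 = 217.6875
  red-eyed dumpy-winged: 387 × 3/16 = 72.5625
  sepia-eyed long-winged: 387 × 3/16 = 72.5625
  sepia-eyed dumpy-winged: 387 × 1/16 = 24.1875
χ² = Σ (O − E)² / E
  red-eyed long-winged: (228 − 217.6875)² / 217.6875 = 0.4885
  red-eyed dumpy-winged: (67 − 72.5625)² / 72.5625 = 0.4264
  sepia-eyed long-winged: (69 − 72.5625)² / 72.5625 = 0.1749
  sepia-eyed dumpy-winged: (23 − 24.1875)² / 24.1875 = 0.0583
χ² = 0.4885 + 0.4264 + 0.1749 + 0.0583 = 1.1481 ≈ 1.148

1.148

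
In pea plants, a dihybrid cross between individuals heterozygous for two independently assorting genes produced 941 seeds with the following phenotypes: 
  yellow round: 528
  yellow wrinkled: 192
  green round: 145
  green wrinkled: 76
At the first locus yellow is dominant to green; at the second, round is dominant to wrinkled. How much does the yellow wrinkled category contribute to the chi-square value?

1.373

A dihybrid F₂ with independent assortment and complete dominance at both loci gives a 9:3:3:1 phenotypic ratio.
Expected counts for N = 941 under a 9:3:3:1 ratio (total parts = 16):
  yellow round: 941 × 9/16 = 529.3125
  yellow wrinkled: 941 × 3/16 = 176.4375
  green round: 941 × 3/16 = 176.4375
  green wrinkled: 941 × 1/16 = 58.8125
Contribution of yellow wrinkled: (192 − 176.4375)² / 176.4375 = 1.3727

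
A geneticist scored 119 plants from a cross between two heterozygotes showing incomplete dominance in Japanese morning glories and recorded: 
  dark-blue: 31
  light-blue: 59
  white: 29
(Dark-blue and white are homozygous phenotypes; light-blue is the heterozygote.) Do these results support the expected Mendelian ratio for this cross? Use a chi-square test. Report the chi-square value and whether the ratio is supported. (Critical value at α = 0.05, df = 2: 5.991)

With incomplete dominance, a heterozygote × heterozygote cross gives a 1:2:1 phenotypic ratio.
Expected counts for N = 119 under a 1:2:1 ratio (total parts = 4):
  dark-blue: 119 × 1/4 = 29.75
  light-blue: 119 × 2/4 = 59.5
  white: 119 × 1/4 = 29.75
χ² = Σ (O − E)² / E
  dark-blue: (31 − 29.75)² / 29.75 = 0.0525
  light-blue: (59 − 59.5)² / 59.5 = 0.0042
  white: (29 − 29.75)² / 29.75 = 0.0189
χ² = 0.0525 + 0.0042 + 0.0189 = 0.0756 ≈ 0.076
Degrees of freedom = 3 − 1 = 2; critical value at α = 0.05 is 5.991.
Since 0.076 < 5.991, we fail to reject the null hypothesis — the data are consistent with the 1:2:1 ratio.

0.076; consistent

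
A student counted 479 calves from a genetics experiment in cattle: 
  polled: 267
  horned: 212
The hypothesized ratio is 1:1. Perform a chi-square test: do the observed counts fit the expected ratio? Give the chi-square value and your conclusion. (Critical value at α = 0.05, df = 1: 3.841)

6.315; not consistent

The 1:1 ratio has 2 parts, so with N = 479 the expected counts are:
  polled: 479 × 1/2 = 239.5
  horned: 479 × 1/2 = 239.5
χ² = Σ (O − E)² / E
  polled: (267 − 239.5)² / 239.5 = 3.1576
  horned: (212 − 239.5)² / 239.5 = 3.1576
χ² = 3.1576 + 3.1576 = 6.3152 ≈ 6.315
Degrees of freedom = 2 − 1 = 1; critical value at α = 0.05 is 3.841.
Since 6.315 > 3.841, we reject the null hypothesis — the data do not fit the 1:1 ratio.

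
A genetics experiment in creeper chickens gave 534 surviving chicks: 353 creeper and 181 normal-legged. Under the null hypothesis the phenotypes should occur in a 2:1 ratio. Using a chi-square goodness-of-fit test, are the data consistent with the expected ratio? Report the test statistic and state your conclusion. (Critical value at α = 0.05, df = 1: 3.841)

Expected counts for N = 534 under a 2:1 ratio (total parts = 3):
  creeper: 534 × 2/3 = 356
  normal-legged: 534 × 1/3 = 178
χ² = Σ (O − E)² / E
  creeper: (353 − 356)² / 356 = 0.0253
  normal-legged: (181 − 178)² / 178 = 0.0506
χ² = 0.0253 + 0.0506 = 0.0759 ≈ 0.076
Degrees of freedom = 2 − 1 = 1; critical value at α = 0.05 is 3.841.
Since 0.076 < 3.841, we fail to reject the null hypothesis — the data are consistent with the 2:1 ratio.

0.076; consistent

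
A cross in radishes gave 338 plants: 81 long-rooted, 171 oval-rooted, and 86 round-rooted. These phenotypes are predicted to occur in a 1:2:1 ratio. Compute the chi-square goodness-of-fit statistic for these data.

The 1:2:1 ratio has 4 parts, so with N = 338 the expected counts are:
  long-rooted: 338 × 1/4 = 84.5
  oval-rooted: 338 × 2/4 = 169
  round-rooted: 338 × 1/4 = 84.5
χ² = Σ (O − E)² / E
  long-rooted: (81 − 84.5)² / 84.5 = 0.1450
  oval-rooted: (171 − 169)² / 169 = 0.0237
  round-rooted: (86 − 84.5)² / 84.5 = 0.0266
χ² = 0.1450 + 0.0237 + 0.0266 = 0.1953 ≈ 0.195

0.195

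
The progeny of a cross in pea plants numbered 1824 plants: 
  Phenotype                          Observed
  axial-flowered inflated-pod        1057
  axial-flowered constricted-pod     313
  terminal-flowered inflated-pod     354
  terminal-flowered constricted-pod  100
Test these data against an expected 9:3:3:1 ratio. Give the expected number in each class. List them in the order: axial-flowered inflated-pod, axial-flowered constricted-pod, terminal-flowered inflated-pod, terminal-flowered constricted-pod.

Expected counts for N = 1824 under a 9:3:3:1 ratio (total parts = 16):
  axial-flowered inflated-pod: 1824 × 9/16 = 1026
  axial-flowered constricted-pod: 1824 × 3/16 = 342
  terminal-flowered inflated-pod: 1824 × 3/16 = 342
  terminal-flowered constricted-pod: 1824 × 1/16 = 114

1026, 342, 342, 114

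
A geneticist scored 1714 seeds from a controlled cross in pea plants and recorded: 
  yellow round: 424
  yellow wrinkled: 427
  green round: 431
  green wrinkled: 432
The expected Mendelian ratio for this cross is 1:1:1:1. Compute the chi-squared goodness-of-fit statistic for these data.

0.096

Under the 1:1:1:1 hypothesis (Σ ratio = 4, N = 1714):
  yellow round: 1714 × 1/4 = 428.5
  yellow wrinkled: 1714 × 1/4 = 428.5
  green round: 1714 × 1/4 = 428.5
  green wrinkled: 1714 × 1/4 = 428.5
χ² = Σ (O − E)² / E
  yellow round: (424 − 428.5)² / 428.5 = 0.0473
  yellow wrinkled: (427 − 428.5)² / 428.5 = 0.0053
  green round: (431 − 428.5)² / 428.5 = 0.0146
  green wrinkled: (432 − 428.5)² / 428.5 = 0.0286
χ² = 0.0473 + 0.0053 + 0.0146 + 0.0286 = 0.0958 ≈ 0.096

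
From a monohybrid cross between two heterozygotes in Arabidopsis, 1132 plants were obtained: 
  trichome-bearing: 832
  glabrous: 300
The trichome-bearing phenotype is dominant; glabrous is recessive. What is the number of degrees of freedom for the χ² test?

1

For a monohybrid cross between heterozygotes with complete dominance, the expected phenotypic ratio is 3:1.
A goodness-of-fit test with 2 phenotype classes has df = 2 − 1 = 1.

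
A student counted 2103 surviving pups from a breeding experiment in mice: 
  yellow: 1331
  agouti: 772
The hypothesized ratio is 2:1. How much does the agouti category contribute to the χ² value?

Expected counts for N = 2103 under a 2:1 ratio (total parts = 3):
  yellow: 2103 × 2/3 = 1402
  agouti: 2103 × 1/3 = 701
Contribution of agouti: (772 − 701)² / 701 = 7.1912

7.191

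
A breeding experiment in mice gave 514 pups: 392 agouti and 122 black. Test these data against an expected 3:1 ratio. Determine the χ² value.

Under the 3:1 hypothesis (Σ ratio = 4, N = 514):
  agouti: 514 × 3/4 = 385.5
  black: 514 × 1/4 = 128.5
χ² = Σ (O − E)² / E
  agouti: (392 − 385.5)² / 385.5 = 0.1096
  black: (122 − 128.5)² / 128.5 = 0.3288
χ² = 0.1096 + 0.3288 = 0.4384 ≈ 0.438

0.438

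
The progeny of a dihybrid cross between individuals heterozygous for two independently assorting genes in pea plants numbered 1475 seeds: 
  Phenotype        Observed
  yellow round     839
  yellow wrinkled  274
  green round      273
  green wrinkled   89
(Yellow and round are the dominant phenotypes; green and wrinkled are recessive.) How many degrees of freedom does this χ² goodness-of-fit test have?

3

A dihybrid F₂ with independent assortment and complete dominance at both loci gives a 9:3:3:1 phenotypic ratio.
A goodness-of-fit test with 4 phenotype classes has df = 4 − 1 = 3.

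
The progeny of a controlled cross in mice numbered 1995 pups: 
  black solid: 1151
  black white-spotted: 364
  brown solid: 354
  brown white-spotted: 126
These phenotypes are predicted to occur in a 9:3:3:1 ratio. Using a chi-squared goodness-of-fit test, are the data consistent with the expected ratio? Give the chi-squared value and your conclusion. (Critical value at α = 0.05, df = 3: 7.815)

2.100; consistent

Under the 9:3:3:1 hypothesis (Σ ratio = 16, N = 1995):
  black solid: 1995 × 9/16 = 1122.1875
  black white-spotted: 1995 × 3/16 = 374.0625
  brown solid: 1995 × 3/16 = 374.0625
  brown white-spotted: 1995 × 1/16 = 124.6875
χ² = Σ (O − E)² / E
  black solid: (1151 − 1122.1875)² / 1122.1875 = 0.7398
  black white-spotted: (364 − 374.0625)² / 374.0625 = 0.2707
  brown solid: (354 − 374.0625)² / 374.0625 = 1.0760
  brown white-spotted: (126 − 124.6875)² / 124.6875 = 0.0138
χ² = 0.7398 + 0.2707 + 1.0760 + 0.0138 = 2.1003 ≈ 2.100
Degrees of freedom = 4 − 1 = 3; critical value at α = 0.05 is 7.815.
Since 2.100 < 7.815, we fail to reject the null hypothesis — the data are consistent with the 9:3:3:1 ratio.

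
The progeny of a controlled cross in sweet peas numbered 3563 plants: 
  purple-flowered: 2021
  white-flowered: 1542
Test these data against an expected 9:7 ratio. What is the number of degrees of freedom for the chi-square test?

1

A goodness-of-fit test with 2 phenotype classes has df = 2 − 1 = 1.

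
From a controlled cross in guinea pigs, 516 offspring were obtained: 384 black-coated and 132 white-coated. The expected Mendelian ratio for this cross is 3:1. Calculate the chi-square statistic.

Under the 3:1 hypothesis (Σ ratio = 4, N = 516):
  black-coated: 516 × 3/4 = 387
  white-coated: 516 × 1/4 = 129
χ² = Σ (O − E)² / E
  black-coated: (384 − 387)² / 387 = 0.0233
  white-coated: (132 − 129)² / 129 = 0.0698
χ² = 0.0233 + 0.0698 = 0.0931 ≈ 0.093

0.093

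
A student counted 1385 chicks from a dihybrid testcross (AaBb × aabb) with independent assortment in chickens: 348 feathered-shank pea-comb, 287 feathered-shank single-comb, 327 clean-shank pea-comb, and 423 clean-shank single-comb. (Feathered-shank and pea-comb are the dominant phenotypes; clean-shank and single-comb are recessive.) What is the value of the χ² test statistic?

28.230

A dihybrid testcross with independent assortment gives a 1:1:1:1 ratio.
Under the 1:1:1:1 hypothesis (Σ ratio = 4, N = 1385):
  feathered-shank pea-comb: 1385 × 1/4 = 346.25
  feathered-shank single-comb: 1385 × 1/4 = 346.25
  clean-shank pea-comb: 1385 × 1/4 = 346.25
  clean-shank single-comb: 1385 × 1/4 = 346.25
χ² = Σ (O − E)² / E
  feathered-shank pea-comb: (348 − 346.25)² / 346.25 = 0.0088
  feathered-shank single-comb: (287 − 346.25)² / 346.25 = 10.1388
  clean-shank pea-comb: (327 − 346.25)² / 346.25 = 1.0702
  clean-shank single-comb: (423 − 346.25)² / 346.25 = 17.0125
χ² = 0.0088 + 10.1388 + 1.0702 + 17.0125 = 28.2303 ≈ 28.230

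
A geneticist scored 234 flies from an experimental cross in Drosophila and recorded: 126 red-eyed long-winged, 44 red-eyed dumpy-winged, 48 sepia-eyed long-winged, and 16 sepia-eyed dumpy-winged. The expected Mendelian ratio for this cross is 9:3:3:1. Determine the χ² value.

0.758

Total ratio parts = 16. Expected numbers out of 234:
  red-eyed long-winged: 234 × 9/16 = 131.625
  red-eyed dumpy-winged: 234 × 3/16 = 43.875
  sepia-eyed long-winged: 234 × 3/16 = 43.875
  sepia-eyed dumpy-winged: 234 × 1/16 = 14.625
χ² = Σ (O − E)² / E
  red-eyed long-winged: (126 − 131.625)² / 131.625 = 0.2404
  red-eyed dumpy-winged: (44 − 43.875)² / 43.875 = 0.0004
  sepia-eyed long-winged: (48 − 43.875)² / 43.875 = 0.3878
  sepia-eyed dumpy-winged: (16 − 14.625)² / 14.625 = 0.1293
χ² = 0.2404 + 0.0004 + 0.3878 + 0.1293 = 0.7579 ≈ 0.758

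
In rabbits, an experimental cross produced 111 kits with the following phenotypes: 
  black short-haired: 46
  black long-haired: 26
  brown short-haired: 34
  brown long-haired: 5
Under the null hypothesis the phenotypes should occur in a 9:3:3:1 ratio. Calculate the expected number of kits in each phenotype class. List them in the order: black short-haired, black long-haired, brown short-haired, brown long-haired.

Total ratio parts = 16. Expected numbers out of 111:
  black short-haired: 111 × 9/16 = 62.4375
  black long-haired: 111 × 3/16 = 20.8125
  brown short-haired: 111 × 3/16 = 20.8125
  brown long-haired: 111 × 1/16 = 6.9375

62.4375, 20.8125, 20.8125, 6.9375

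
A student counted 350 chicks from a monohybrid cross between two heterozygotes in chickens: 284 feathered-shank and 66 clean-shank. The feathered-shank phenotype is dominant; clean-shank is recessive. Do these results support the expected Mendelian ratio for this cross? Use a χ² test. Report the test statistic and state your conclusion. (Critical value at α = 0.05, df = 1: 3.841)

For a monohybrid cross between heterozygotes with complete dominance, the expected phenotypic ratio is 3:1.
The 3:1 ratio has 4 parts, so with N = 350 the expected counts are:
  feathered-shank: 350 × 3/4 = 262.5
  clean-shank: 350 × 1/4 = 87.5
χ² = Σ (O − E)² / E
  feathered-shank: (284 − 262.5)² / 262.5 = 1.7610
  clean-shank: (66 − 87.5)² / 87.5 = 5.2829
χ² = 1.7610 + 5.2829 = 7.0439 ≈ 7.044
Degrees of freedom = 2 − 1 = 1; critical value at α = 0.05 is 3.841.
Since 7.044 > 3.841, we reject the null hypothesis — the data do not fit the 3:1 ratio.

7.044; not consistent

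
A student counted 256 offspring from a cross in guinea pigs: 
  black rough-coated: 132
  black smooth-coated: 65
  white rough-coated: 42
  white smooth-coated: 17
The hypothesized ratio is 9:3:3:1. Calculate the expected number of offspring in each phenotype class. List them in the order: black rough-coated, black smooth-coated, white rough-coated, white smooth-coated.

144, 48, 48, 16

Expected counts for N = 256 under a 9:3:3:1 ratio (total parts = 16):
  black rough-coated: 256 × 9/16 = 144
  black smooth-coated: 256 × 3/16 = 48
  white rough-coated: 256 × 3/16 = 48
  white smooth-coated: 256 × 1/16 = 16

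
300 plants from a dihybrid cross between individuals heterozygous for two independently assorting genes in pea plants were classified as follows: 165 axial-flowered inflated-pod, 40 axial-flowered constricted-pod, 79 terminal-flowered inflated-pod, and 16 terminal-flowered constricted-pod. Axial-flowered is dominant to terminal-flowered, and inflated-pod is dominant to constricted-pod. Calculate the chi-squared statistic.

14.382

A dihybrid F₂ with independent assortment and complete dominance at both loci gives a 9:3:3:1 phenotypic ratio.
Under the 9:3:3:1 hypothesis (Σ ratio = 16, N = 300):
  axial-flowered inflated-pod: 300 × 9/16 = 168.75
  axial-flowered constricted-pod: 300 × 3/16 = 56.25
  terminal-flowered inflated-pod: 300 × 3/16 = 56.25
  terminal-flowered constricted-pod: 300 × 1/16 = 18.75
χ² = Σ (O − E)² / E
  axial-flowered inflated-pod: (165 − 168.75)² / 168.75 = 0.0833
  axial-flowered constricted-pod: (40 − 56.25)² / 56.25 = 4.6944
  terminal-flowered inflated-pod: (79 − 56.25)² / 56.25 = 9.2011
  terminal-flowered constricted-pod: (16 − 18.75)² / 18.75 = 0.4033
χ² = 0.0833 + 4.6944 + 9.2011 + 0.4033 = 14.3821 ≈ 14.382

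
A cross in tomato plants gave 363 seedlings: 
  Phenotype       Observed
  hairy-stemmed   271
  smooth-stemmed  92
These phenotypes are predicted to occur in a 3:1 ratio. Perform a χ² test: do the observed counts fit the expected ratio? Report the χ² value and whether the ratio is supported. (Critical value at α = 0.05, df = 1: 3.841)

Total ratio parts = 4. Expected numbers out of 363:
  hairy-stemmed: 363 × 3/4 = 272.25
  smooth-stemmed: 363 × 1/4 = 90.75
χ² = Σ (O − E)² / E
  hairy-stemmed: (271 − 272.25)² / 272.25 = 0.0057
  smooth-stemmed: (92 − 90.75)² / 90.75 = 0.0172
χ² = 0.0057 + 0.0172 = 0.0229 ≈ 0.023
Degrees of freedom = 2 − 1 = 1; critical value at α = 0.05 is 3.841.
Since 0.023 < 3.841, we fail to reject the null hypothesis — the data are consistent with the 3:1 ratio.

0.023; consistent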